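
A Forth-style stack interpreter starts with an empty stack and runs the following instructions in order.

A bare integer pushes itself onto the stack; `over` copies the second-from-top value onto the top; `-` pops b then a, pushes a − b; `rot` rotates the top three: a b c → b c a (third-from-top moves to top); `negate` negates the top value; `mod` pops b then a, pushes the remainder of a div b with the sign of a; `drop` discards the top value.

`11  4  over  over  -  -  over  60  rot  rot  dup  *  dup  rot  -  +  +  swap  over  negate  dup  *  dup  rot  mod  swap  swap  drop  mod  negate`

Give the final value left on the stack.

-305

11     : [11]
4      : [11, 4]
over   : [11, 4, 11]
over   : [11, 4, 11, 4]
-      : [11, 4, 7]
-      : [11, -3]
over   : [11, -3, 11]
60     : [11, -3, 11, 60]
rot    : [11, 11, 60, -3]
rot    : [11, 60, -3, 11]
dup    : [11, 60, -3, 11, 11]
*      : [11, 60, -3, 121]
dup    : [11, 60, -3, 121, 121]
rot    : [11, 60, 121, 121, -3]
-      : [11, 60, 121, 124]
+      : [11, 60, 245]
+      : [11, 305]
swap   : [305, 11]
over   : [305, 11, 305]
negate : [305, 11, -305]
dup    : [305, 11, -305, -305]
*      : [305, 11, 93025]
dup    : [305, 11, 93025, 93025]
rot    : [305, 93025, 93025, 11]
mod    : [305, 93025, 9]
swap   : [305, 9, 93025]
swap   : [305, 93025, 9]
drop   : [305, 93025]
mod    : [305]
negate : [-305]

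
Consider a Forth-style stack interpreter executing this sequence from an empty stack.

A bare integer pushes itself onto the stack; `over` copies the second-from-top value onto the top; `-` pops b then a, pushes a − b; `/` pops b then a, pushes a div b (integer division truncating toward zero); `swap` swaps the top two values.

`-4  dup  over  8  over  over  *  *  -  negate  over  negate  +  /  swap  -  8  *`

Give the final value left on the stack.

-4     -> -4
dup    -> -4 -4
over   -> -4 -4 -4
8      -> -4 -4 -4 8
over   -> -4 -4 -4 8 -4
over   -> -4 -4 -4 8 -4 8
*      -> -4 -4 -4 8 -32
*      -> -4 -4 -4 -256
-      -> -4 -4 252
negate -> -4 -4 -252
over   -> -4 -4 -252 -4
negate -> -4 -4 -252 4
+      -> -4 -4 -248
/      -> -4 0
swap   -> 0 -4
-      -> 4
8      -> 4 8
*      -> 32

32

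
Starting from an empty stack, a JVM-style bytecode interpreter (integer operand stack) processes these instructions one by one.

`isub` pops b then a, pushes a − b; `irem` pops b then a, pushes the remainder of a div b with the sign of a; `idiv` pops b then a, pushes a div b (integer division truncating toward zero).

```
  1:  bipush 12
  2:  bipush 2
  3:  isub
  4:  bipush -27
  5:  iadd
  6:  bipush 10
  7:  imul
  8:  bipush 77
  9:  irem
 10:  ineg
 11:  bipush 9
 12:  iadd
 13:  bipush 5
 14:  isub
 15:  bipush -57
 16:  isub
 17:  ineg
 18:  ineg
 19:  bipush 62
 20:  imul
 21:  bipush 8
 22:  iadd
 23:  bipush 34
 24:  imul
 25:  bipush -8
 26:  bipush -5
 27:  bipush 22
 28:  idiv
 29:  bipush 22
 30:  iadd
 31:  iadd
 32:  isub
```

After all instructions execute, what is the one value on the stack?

162574

bipush 12   [12]
bipush 2    [12, 2]
isub        [10]
bipush -27  [10, -27]
iadd        [-17]
bipush 10   [-17, 10]
imul        [-170]
bipush 77   [-170, 77]
irem        [-16]
ineg        [16]
bipush 9    [16, 9]
iadd        [25]
bipush 5    [25, 5]
isub        [20]
bipush -57  [20, -57]
isub        [77]
ineg        [-77]
ineg        [77]
bipush 62   [77, 62]
imul        [4774]
bipush 8    [4774, 8]
iadd        [4782]
bipush 34   [4782, 34]
imul        [162588]
bipush -8   [162588, -8]
bipush -5   [162588, -8, -5]
bipush 22   [162588, -8, -5, 22]
idiv        [162588, -8, 0]
bipush 22   [162588, -8, 0, 22]
iadd        [162588, -8, 22]
iadd        [162588, 14]
isub        [162574]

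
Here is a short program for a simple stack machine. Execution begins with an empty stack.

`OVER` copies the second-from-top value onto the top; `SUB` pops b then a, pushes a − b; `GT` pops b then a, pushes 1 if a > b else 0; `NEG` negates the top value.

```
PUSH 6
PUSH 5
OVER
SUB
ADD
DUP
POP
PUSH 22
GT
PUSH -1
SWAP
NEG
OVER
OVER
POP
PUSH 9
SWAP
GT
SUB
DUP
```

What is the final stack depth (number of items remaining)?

3

PUSH 6  -> 6
PUSH 5  -> 6 5
OVER    -> 6 5 6
SUB     -> 6 -1
ADD     -> 5
DUP     -> 5 5
POP     -> 5
PUSH 22 -> 5 22
GT      -> 0
PUSH -1 -> 0 -1
SWAP    -> -1 0
NEG     -> -1 0
OVER    -> -1 0 -1
OVER    -> -1 0 -1 0
POP     -> -1 0 -1
PUSH 9  -> -1 0 -1 9
SWAP    -> -1 0 9 -1
GT      -> -1 0 1
SUB     -> -1 -1
DUP     -> -1 -1 -1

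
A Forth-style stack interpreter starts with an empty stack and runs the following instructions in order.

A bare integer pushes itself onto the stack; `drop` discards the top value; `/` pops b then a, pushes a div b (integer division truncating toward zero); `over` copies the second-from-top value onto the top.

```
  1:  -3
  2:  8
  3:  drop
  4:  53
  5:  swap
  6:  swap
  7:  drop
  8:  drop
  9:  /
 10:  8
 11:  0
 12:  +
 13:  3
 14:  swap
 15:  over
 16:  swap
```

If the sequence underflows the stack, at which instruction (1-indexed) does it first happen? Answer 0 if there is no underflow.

-3   -> [-3]
8    -> [-3, 8]
drop -> [-3]
53   -> [-3, 53]
swap -> [53, -3]
swap -> [-3, 53]
drop -> [-3]
drop -> []
/  — needs 2 operands, stack has 0 → underflow

9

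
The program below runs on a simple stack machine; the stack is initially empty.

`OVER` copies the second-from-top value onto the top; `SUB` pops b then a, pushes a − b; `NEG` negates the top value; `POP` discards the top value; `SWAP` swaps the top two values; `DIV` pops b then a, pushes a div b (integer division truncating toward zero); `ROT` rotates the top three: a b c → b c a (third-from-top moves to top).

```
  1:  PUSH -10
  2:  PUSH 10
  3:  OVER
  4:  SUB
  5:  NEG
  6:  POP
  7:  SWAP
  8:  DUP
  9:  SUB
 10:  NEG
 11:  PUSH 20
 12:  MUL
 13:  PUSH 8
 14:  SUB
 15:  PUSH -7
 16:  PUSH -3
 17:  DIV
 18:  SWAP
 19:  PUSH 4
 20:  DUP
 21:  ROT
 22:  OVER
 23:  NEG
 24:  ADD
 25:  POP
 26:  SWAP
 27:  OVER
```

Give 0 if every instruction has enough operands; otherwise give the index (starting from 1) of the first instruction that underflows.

7

PUSH -10 -> [-10]
PUSH 10  -> [-10, 10]
OVER     -> [-10, 10, -10]
SUB      -> [-10, 20]
NEG      -> [-10, -20]
POP      -> [-10]
SWAP  — needs 2 operands, stack has 1 → underflow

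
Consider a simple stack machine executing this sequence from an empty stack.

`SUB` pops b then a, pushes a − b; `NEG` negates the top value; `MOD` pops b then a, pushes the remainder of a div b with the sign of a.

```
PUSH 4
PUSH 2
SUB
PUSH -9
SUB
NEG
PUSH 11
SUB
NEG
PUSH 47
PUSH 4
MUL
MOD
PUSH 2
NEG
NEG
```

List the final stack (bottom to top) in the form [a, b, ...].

[22, 2]

PUSH 4  → [4]
PUSH 2  → [4, 2]
SUB     → [2]
PUSH -9 → [2, -9]
SUB     → [11]
NEG     → [-11]
PUSH 11 → [-11, 11]
SUB     → [-22]
NEG     → [22]
PUSH 47 → [22, 47]
PUSH 4  → [22, 47, 4]
MUL     → [22, 188]
MOD     → [22]
PUSH 2  → [22, 2]
NEG     → [22, -2]
NEG     → [22, 2]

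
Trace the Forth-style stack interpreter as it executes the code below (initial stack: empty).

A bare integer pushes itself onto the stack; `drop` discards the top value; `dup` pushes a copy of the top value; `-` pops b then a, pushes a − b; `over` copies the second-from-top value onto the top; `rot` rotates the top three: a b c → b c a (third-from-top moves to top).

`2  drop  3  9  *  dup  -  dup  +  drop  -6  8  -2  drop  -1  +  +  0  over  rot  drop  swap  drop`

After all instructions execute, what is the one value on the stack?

1

2    → [2]
drop → []
3    → [3]
9    → [3, 9]
*    → [27]
dup  → [27, 27]
-    → [0]
dup  → [0, 0]
+    → [0]
drop → []
-6   → [-6]
8    → [-6, 8]
-2   → [-6, 8, -2]
drop → [-6, 8]
-1   → [-6, 8, -1]
+    → [-6, 7]
+    → [1]
0    → [1, 0]
over → [1, 0, 1]
rot  → [0, 1, 1]
drop → [0, 1]
swap → [1, 0]
drop → [1]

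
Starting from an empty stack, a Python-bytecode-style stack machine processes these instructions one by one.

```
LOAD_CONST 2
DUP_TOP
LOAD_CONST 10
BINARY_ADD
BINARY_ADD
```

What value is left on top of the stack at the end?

14

LOAD_CONST 2   2
DUP_TOP        2 2
LOAD_CONST 10  2 2 10
BINARY_ADD     2 12
BINARY_ADD     14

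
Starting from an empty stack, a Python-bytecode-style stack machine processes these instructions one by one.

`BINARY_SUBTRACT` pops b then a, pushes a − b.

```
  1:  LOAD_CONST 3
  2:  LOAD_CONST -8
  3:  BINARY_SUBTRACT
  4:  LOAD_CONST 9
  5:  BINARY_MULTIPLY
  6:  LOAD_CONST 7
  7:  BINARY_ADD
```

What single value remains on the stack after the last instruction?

106

LOAD_CONST 3     3
LOAD_CONST -8    3 -8
BINARY_SUBTRACT  11
LOAD_CONST 9     11 9
BINARY_MULTIPLY  99
LOAD_CONST 7     99 7
BINARY_ADD       106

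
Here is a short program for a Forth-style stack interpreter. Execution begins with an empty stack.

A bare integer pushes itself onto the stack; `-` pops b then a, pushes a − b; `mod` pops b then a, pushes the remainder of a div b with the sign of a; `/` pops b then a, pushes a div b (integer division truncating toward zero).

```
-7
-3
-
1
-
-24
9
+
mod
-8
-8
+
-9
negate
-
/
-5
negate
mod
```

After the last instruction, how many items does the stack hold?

1

-7      [-7]
-3      [-7, -3]
-       [-4]
1       [-4, 1]
-       [-5]
-24     [-5, -24]
9       [-5, -24, 9]
+       [-5, -15]
mod     [-5]
-8      [-5, -8]
-8      [-5, -8, -8]
+       [-5, -16]
-9      [-5, -16, -9]
negate  [-5, -16, 9]
-       [-5, -25]
/       [0]
-5      [0, -5]
negate  [0, 5]
mod     [0]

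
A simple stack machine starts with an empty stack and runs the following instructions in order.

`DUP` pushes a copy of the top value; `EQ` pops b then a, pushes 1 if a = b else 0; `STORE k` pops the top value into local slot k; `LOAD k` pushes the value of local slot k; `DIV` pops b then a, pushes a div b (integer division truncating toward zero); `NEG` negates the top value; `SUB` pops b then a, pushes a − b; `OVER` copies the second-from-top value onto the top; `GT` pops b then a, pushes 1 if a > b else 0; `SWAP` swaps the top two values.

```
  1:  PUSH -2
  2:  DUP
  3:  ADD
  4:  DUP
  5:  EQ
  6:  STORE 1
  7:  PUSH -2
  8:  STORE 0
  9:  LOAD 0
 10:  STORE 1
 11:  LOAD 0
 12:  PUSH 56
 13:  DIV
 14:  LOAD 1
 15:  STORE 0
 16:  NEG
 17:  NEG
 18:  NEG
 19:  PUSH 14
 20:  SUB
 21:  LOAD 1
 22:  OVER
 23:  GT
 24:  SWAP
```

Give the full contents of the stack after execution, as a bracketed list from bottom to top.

[1, -14]

PUSH -2  -2
DUP      -2 -2
ADD      -4
DUP      -4 -4
EQ       1
STORE 1  (empty)
PUSH -2  -2
STORE 0  (empty)
LOAD 0   -2
STORE 1  (empty)
LOAD 0   -2
PUSH 56  -2 56
DIV      0
LOAD 1   0 -2
STORE 0  0
NEG      0
NEG      0
NEG      0
PUSH 14  0 14
SUB      -14
LOAD 1   -14 -2
OVER     -14 -2 -14
GT       -14 1
SWAP     1 -14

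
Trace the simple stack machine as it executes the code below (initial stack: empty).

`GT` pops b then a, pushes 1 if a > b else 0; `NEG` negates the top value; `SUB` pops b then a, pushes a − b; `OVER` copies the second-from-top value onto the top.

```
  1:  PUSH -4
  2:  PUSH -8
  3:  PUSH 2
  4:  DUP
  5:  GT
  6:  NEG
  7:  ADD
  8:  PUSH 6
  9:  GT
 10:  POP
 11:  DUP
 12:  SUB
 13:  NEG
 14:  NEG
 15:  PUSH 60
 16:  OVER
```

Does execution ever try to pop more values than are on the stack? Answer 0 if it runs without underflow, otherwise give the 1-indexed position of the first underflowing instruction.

PUSH -4 → [-4]
PUSH -8 → [-4, -8]
PUSH 2  → [-4, -8, 2]
DUP     → [-4, -8, 2, 2]
GT      → [-4, -8, 0]
NEG     → [-4, -8, 0]
ADD     → [-4, -8]
PUSH 6  → [-4, -8, 6]
GT      → [-4, 0]
POP     → [-4]
DUP     → [-4, -4]
SUB     → [0]
NEG     → [0]
NEG     → [0]
PUSH 60 → [0, 60]
OVER    → [0, 60, 0]

0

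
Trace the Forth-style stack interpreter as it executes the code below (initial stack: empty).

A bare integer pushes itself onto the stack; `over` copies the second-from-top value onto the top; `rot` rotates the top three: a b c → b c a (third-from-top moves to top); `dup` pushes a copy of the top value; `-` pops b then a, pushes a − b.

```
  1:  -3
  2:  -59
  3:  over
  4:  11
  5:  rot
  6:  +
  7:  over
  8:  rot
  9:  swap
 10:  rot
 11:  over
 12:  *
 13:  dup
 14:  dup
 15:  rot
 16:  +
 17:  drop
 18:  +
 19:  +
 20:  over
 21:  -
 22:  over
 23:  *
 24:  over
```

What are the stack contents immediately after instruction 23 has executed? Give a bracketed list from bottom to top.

[-3, -423]

-3   → [-3]
-59  → [-3, -59]
over → [-3, -59, -3]
11   → [-3, -59, -3, 11]
rot  → [-3, -3, 11, -59]
+    → [-3, -3, -48]
over → [-3, -3, -48, -3]
rot  → [-3, -48, -3, -3]
swap → [-3, -48, -3, -3]
rot  → [-3, -3, -3, -48]
over → [-3, -3, -3, -48, -3]
*    → [-3, -3, -3, 144]
dup  → [-3, -3, -3, 144, 144]
dup  → [-3, -3, -3, 144, 144, 144]
rot  → [-3, -3, -3, 144, 144, 144]
+    → [-3, -3, -3, 144, 288]
drop → [-3, -3, -3, 144]
+    → [-3, -3, 141]
+    → [-3, 138]
over → [-3, 138, -3]
-    → [-3, 141]
over → [-3, 141, -3]
*    → [-3, -423]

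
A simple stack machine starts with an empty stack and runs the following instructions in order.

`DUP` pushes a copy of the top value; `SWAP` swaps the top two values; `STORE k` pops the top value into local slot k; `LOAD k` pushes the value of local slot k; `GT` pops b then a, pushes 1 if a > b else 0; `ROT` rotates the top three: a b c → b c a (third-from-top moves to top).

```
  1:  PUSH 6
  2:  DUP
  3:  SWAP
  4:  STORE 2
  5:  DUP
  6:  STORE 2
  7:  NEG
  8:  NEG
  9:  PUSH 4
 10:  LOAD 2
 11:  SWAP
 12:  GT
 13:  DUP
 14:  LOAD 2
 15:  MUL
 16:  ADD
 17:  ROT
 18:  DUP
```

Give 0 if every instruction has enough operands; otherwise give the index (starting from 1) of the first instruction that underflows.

PUSH 6  -> 6
DUP     -> 6 6
SWAP    -> 6 6
STORE 2 -> 6
DUP     -> 6 6
STORE 2 -> 6
NEG     -> -6
NEG     -> 6
PUSH 4  -> 6 4
LOAD 2  -> 6 4 6
SWAP    -> 6 6 4
GT      -> 6 1
DUP     -> 6 1 1
LOAD 2  -> 6 1 1 6
MUL     -> 6 1 6
ADD     -> 6 7
ROT  — needs 3 operands, stack has 2 → underflow

17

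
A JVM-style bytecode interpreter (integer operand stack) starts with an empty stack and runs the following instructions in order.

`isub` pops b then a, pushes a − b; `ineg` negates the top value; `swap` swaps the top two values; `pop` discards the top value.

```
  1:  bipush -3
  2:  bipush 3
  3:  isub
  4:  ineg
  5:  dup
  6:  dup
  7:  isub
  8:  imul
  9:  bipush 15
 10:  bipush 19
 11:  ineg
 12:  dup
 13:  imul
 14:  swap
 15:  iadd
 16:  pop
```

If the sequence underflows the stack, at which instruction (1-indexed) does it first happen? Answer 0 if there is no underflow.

0

bipush -3 : [-3]
bipush 3  : [-3, 3]
isub      : [-6]
ineg      : [6]
dup       : [6, 6]
dup       : [6, 6, 6]
isub      : [6, 0]
imul      : [0]
bipush 15 : [0, 15]
bipush 19 : [0, 15, 19]
ineg      : [0, 15, -19]
dup       : [0, 15, -19, -19]
imul      : [0, 15, 361]
swap      : [0, 361, 15]
iadd      : [0, 376]
pop       : [0]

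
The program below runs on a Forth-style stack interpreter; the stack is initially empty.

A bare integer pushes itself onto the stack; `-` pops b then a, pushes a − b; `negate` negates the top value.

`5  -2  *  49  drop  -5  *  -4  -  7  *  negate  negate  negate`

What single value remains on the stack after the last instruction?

-378

5       5
-2      5 -2
*       -10
49      -10 49
drop    -10
-5      -10 -5
*       50
-4      50 -4
-       54
7       54 7
*       378
negate  -378
negate  378
negate  -378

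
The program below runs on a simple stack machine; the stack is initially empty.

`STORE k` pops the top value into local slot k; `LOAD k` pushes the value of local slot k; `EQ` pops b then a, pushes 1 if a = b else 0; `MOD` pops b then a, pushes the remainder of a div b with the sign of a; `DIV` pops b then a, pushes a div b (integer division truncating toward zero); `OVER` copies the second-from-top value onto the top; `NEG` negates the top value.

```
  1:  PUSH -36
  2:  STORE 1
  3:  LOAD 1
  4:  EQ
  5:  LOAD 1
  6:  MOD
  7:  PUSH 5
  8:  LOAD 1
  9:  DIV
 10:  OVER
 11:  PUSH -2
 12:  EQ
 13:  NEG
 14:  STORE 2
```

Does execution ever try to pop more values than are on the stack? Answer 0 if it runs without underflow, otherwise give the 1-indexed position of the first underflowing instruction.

PUSH -36 → [-36]
STORE 1  → []
LOAD 1   → [-36]
EQ  — needs 2 operands, stack has 1 → underflow

4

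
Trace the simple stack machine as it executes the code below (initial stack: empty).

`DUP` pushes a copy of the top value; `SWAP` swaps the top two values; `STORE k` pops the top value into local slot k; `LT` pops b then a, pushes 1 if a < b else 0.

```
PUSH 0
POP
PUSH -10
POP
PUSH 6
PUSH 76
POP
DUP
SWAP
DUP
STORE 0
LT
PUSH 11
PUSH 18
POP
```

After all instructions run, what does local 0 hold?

PUSH 0   -> [0]
POP      -> []
PUSH -10 -> [-10]
POP      -> []
PUSH 6   -> [6]
PUSH 76  -> [6, 76]
POP      -> [6]
DUP      -> [6, 6]
SWAP     -> [6, 6]
DUP      -> [6, 6, 6]
STORE 0  -> [6, 6]
LT       -> [0]
PUSH 11  -> [0, 11]
PUSH 18  -> [0, 11, 18]
POP      -> [0, 11]

6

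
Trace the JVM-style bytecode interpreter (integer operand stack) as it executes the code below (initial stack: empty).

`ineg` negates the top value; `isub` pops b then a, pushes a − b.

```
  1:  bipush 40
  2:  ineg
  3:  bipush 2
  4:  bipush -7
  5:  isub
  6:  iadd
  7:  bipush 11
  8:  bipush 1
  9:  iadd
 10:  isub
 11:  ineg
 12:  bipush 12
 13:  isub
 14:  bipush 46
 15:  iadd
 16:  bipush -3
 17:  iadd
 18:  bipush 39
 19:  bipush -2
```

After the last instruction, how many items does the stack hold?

3

bipush 40 -> [40]
ineg      -> [-40]
bipush 2  -> [-40, 2]
bipush -7 -> [-40, 2, -7]
isub      -> [-40, 9]
iadd      -> [-31]
bipush 11 -> [-31, 11]
bipush 1  -> [-31, 11, 1]
iadd      -> [-31, 12]
isub      -> [-43]
ineg      -> [43]
bipush 12 -> [43, 12]
isub      -> [31]
bipush 46 -> [31, 46]
iadd      -> [77]
bipush -3 -> [77, -3]
iadd      -> [74]
bipush 39 -> [74, 39]
bipush -2 -> [74, 39, -2]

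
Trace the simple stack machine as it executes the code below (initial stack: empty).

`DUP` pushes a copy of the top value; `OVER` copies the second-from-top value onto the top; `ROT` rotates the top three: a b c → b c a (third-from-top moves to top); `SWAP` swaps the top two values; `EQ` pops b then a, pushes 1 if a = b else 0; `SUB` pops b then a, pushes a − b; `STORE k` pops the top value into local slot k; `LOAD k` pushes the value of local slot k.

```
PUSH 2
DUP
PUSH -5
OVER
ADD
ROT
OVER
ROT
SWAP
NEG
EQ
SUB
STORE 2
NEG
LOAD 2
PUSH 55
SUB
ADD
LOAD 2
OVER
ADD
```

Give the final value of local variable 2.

PUSH 2   [2]
DUP      [2, 2]
PUSH -5  [2, 2, -5]
OVER     [2, 2, -5, 2]
ADD      [2, 2, -3]
ROT      [2, -3, 2]
OVER     [2, -3, 2, -3]
ROT      [2, 2, -3, -3]
SWAP     [2, 2, -3, -3]
NEG      [2, 2, -3, 3]
EQ       [2, 2, 0]
SUB      [2, 2]
STORE 2  [2]
NEG      [-2]
LOAD 2   [-2, 2]
PUSH 55  [-2, 2, 55]
SUB      [-2, -53]
ADD      [-55]
LOAD 2   [-55, 2]
OVER     [-55, 2, -55]
ADD      [-55, -53]

2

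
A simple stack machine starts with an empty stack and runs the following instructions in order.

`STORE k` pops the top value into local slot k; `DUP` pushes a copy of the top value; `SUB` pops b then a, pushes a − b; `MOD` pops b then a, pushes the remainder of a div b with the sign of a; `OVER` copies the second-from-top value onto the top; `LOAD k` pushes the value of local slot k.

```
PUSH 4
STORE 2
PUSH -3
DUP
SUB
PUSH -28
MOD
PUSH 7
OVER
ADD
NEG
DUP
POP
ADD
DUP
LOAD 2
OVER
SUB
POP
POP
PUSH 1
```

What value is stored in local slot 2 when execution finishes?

4

PUSH 4   → [4]
STORE 2  → []
PUSH -3  → [-3]
DUP      → [-3, -3]
SUB      → [0]
PUSH -28 → [0, -28]
MOD      → [0]
PUSH 7   → [0, 7]
OVER     → [0, 7, 0]
ADD      → [0, 7]
NEG      → [0, -7]
DUP      → [0, -7, -7]
POP      → [0, -7]
ADD      → [-7]
DUP      → [-7, -7]
LOAD 2   → [-7, -7, 4]
OVER     → [-7, -7, 4, -7]
SUB      → [-7, -7, 11]
POP      → [-7, -7]
POP      → [-7]
PUSH 1   → [-7, 1]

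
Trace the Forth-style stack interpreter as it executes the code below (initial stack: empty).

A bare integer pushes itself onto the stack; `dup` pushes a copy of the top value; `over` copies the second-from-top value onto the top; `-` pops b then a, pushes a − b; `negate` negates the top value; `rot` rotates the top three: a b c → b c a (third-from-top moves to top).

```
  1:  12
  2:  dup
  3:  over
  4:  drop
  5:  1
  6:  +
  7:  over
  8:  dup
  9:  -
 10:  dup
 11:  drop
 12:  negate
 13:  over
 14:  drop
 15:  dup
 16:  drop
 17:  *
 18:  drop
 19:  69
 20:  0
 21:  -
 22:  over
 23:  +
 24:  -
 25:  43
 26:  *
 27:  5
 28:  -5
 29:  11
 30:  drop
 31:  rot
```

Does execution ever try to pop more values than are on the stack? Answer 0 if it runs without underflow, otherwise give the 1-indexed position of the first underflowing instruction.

0

12     -> 12
dup    -> 12 12
over   -> 12 12 12
drop   -> 12 12
1      -> 12 12 1
+      -> 12 13
over   -> 12 13 12
dup    -> 12 13 12 12
-      -> 12 13 0
dup    -> 12 13 0 0
drop   -> 12 13 0
negate -> 12 13 0
over   -> 12 13 0 13
drop   -> 12 13 0
dup    -> 12 13 0 0
drop   -> 12 13 0
*      -> 12 0
drop   -> 12
69     -> 12 69
0      -> 12 69 0
-      -> 12 69
over   -> 12 69 12
+      -> 12 81
-      -> -69
43     -> -69 43
*      -> -2967
5      -> -2967 5
-5     -> -2967 5 -5
11     -> -2967 5 -5 11
drop   -> -2967 5 -5
rot    -> 5 -5 -2967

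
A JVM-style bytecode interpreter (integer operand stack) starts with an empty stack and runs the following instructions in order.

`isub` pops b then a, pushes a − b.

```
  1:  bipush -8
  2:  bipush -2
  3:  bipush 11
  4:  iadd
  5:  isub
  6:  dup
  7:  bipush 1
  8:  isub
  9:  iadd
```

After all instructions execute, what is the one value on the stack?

-35

bipush -8  -8
bipush -2  -8 -2
bipush 11  -8 -2 11
iadd       -8 9
isub       -17
dup        -17 -17
bipush 1   -17 -17 1
isub       -17 -18
iadd       -35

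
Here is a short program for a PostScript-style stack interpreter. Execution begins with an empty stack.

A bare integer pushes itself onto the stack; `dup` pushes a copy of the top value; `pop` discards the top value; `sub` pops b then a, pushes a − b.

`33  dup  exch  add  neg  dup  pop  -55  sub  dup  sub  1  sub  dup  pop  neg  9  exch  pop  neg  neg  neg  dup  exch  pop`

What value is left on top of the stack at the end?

33   : 33
dup  : 33 33
exch : 33 33
add  : 66
neg  : -66
dup  : -66 -66
pop  : -66
-55  : -66 -55
sub  : -11
dup  : -11 -11
sub  : 0
1    : 0 1
sub  : -1
dup  : -1 -1
pop  : -1
neg  : 1
9    : 1 9
exch : 9 1
pop  : 9
neg  : -9
neg  : 9
neg  : -9
dup  : -9 -9
exch : -9 -9
pop  : -9

-9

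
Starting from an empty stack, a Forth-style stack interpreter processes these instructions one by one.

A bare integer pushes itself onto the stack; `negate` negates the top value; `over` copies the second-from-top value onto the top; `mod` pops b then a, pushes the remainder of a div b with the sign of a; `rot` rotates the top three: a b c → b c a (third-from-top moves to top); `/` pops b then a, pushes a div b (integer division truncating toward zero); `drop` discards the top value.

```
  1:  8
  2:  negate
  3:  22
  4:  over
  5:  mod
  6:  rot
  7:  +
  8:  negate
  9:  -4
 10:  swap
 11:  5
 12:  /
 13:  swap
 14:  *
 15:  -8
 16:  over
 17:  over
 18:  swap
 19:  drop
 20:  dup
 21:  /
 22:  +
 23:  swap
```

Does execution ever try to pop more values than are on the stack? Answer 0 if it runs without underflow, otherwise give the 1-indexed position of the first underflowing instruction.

6

8       8
negate  -8
22      -8 22
over    -8 22 -8
mod     -8 6
rot  — needs 3 operands, stack has 2 → underflow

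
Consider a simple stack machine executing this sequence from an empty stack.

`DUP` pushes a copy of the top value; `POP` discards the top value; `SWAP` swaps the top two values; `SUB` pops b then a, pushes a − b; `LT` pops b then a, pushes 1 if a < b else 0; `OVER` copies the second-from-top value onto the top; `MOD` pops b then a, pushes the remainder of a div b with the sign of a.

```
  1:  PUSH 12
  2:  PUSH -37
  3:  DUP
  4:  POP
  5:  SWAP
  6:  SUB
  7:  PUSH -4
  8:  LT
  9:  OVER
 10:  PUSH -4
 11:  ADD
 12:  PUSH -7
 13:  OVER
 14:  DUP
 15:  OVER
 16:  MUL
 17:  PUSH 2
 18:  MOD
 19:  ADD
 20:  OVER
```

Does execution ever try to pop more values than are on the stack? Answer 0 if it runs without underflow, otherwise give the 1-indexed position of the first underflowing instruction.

9

PUSH 12  → 12
PUSH -37 → 12 -37
DUP      → 12 -37 -37
POP      → 12 -37
SWAP     → -37 12
SUB      → -49
PUSH -4  → -49 -4
LT       → 1
OVER  — needs 2 operands, stack has 1 → underflow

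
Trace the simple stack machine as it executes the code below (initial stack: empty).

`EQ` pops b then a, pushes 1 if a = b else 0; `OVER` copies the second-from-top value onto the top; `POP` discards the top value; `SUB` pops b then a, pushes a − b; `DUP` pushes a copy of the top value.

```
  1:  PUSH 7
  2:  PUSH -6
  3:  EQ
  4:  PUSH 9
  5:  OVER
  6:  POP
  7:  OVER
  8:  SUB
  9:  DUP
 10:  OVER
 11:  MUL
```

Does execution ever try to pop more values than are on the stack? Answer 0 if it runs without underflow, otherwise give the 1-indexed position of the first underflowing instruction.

PUSH 7  → [7]
PUSH -6 → [7, -6]
EQ      → [0]
PUSH 9  → [0, 9]
OVER    → [0, 9, 0]
POP     → [0, 9]
OVER    → [0, 9, 0]
SUB     → [0, 9]
DUP     → [0, 9, 9]
OVER    → [0, 9, 9, 9]
MUL     → [0, 9, 81]

0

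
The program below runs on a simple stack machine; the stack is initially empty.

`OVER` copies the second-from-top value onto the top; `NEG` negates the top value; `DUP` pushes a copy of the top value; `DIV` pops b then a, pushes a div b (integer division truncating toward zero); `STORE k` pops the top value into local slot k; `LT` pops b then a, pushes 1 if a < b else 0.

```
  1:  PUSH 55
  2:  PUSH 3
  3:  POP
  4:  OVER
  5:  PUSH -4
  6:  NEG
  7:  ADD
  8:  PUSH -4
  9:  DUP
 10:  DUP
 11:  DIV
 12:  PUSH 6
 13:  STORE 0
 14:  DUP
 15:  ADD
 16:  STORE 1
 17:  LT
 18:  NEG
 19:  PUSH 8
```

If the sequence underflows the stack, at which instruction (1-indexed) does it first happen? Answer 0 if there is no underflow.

PUSH 55 -> [55]
PUSH 3  -> [55, 3]
POP     -> [55]
OVER  — needs 2 operands, stack has 1 → underflow

4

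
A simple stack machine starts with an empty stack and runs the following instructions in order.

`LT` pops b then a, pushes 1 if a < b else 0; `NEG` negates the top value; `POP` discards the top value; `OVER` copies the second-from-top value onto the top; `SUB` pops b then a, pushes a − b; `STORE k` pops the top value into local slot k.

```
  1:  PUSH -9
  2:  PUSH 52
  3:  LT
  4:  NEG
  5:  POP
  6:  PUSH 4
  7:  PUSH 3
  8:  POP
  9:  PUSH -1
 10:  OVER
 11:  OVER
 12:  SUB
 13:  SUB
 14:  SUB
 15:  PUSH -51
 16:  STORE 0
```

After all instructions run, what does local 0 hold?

PUSH -9  -> -9
PUSH 52  -> -9 52
LT       -> 1
NEG      -> -1
POP      -> (empty)
PUSH 4   -> 4
PUSH 3   -> 4 3
POP      -> 4
PUSH -1  -> 4 -1
OVER     -> 4 -1 4
OVER     -> 4 -1 4 -1
SUB      -> 4 -1 5
SUB      -> 4 -6
SUB      -> 10
PUSH -51 -> 10 -51
STORE 0  -> 10

-51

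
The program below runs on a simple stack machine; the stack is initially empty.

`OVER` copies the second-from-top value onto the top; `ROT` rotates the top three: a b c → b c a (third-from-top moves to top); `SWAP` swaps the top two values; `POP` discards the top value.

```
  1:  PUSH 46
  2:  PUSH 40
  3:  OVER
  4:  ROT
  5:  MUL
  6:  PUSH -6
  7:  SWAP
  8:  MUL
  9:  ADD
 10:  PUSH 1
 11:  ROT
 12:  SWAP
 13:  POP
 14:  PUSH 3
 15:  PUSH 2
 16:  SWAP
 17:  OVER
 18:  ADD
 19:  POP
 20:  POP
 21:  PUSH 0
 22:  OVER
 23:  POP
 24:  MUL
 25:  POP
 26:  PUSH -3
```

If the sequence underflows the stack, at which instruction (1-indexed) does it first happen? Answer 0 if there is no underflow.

PUSH 46 : 46
PUSH 40 : 46 40
OVER    : 46 40 46
ROT     : 40 46 46
MUL     : 40 2116
PUSH -6 : 40 2116 -6
SWAP    : 40 -6 2116
MUL     : 40 -12696
ADD     : -12656
PUSH 1  : -12656 1
ROT  — needs 3 operands, stack has 2 → underflow

11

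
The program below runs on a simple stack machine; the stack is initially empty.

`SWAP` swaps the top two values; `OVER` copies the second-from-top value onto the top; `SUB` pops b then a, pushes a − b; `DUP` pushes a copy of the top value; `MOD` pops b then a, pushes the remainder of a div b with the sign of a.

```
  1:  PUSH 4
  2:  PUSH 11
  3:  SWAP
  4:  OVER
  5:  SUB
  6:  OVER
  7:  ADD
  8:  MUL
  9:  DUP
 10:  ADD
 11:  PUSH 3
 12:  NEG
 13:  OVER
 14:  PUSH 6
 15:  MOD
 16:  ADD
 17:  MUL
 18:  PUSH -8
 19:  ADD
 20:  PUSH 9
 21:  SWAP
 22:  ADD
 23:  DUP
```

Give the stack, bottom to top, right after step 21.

PUSH 4   4
PUSH 11  4 11
SWAP     11 4
OVER     11 4 11
SUB      11 -7
OVER     11 -7 11
ADD      11 4
MUL      44
DUP      44 44
ADD      88
PUSH 3   88 3
NEG      88 -3
OVER     88 -3 88
PUSH 6   88 -3 88 6
MOD      88 -3 4
ADD      88 1
MUL      88
PUSH -8  88 -8
ADD      80
PUSH 9   80 9
SWAP     9 80

[9, 80]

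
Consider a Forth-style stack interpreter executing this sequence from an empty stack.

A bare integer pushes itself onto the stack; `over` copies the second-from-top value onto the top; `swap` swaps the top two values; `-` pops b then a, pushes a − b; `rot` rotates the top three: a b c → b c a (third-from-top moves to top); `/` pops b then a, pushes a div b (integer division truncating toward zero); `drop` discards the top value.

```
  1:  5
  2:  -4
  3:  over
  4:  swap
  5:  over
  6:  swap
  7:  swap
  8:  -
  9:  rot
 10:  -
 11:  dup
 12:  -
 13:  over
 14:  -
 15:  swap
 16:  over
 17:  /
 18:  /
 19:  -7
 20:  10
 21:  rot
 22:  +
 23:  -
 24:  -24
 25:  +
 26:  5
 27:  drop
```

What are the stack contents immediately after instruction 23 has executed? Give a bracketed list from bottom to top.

[-22]

5    → 5
-4   → 5 -4
over → 5 -4 5
swap → 5 5 -4
over → 5 5 -4 5
swap → 5 5 5 -4
swap → 5 5 -4 5
-    → 5 5 -9
rot  → 5 -9 5
-    → 5 -14
dup  → 5 -14 -14
-    → 5 0
over → 5 0 5
-    → 5 -5
swap → -5 5
over → -5 5 -5
/    → -5 -1
/    → 5
-7   → 5 -7
10   → 5 -7 10
rot  → -7 10 5
+    → -7 15
-    → -22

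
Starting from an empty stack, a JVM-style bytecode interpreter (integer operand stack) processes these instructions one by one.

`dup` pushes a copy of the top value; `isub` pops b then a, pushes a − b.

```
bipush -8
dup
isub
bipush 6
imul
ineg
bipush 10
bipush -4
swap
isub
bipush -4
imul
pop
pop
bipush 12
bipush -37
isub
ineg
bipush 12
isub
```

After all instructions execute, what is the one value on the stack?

-61

bipush -8   [-8]
dup         [-8, -8]
isub        [0]
bipush 6    [0, 6]
imul        [0]
ineg        [0]
bipush 10   [0, 10]
bipush -4   [0, 10, -4]
swap        [0, -4, 10]
isub        [0, -14]
bipush -4   [0, -14, -4]
imul        [0, 56]
pop         [0]
pop         []
bipush 12   [12]
bipush -37  [12, -37]
isub        [49]
ineg        [-49]
bipush 12   [-49, 12]
isub        [-61]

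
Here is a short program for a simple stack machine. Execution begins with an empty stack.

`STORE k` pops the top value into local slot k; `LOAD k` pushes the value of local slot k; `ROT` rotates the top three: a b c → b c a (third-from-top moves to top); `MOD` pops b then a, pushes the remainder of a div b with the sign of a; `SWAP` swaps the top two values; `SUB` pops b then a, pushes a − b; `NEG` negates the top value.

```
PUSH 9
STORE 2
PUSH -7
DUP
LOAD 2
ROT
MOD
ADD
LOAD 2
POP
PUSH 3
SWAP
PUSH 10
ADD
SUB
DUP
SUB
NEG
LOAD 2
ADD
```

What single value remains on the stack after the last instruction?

9

PUSH 9  → 9
STORE 2 → (empty)
PUSH -7 → -7
DUP     → -7 -7
LOAD 2  → -7 -7 9
ROT     → -7 9 -7
MOD     → -7 2
ADD     → -5
LOAD 2  → -5 9
POP     → -5
PUSH 3  → -5 3
SWAP    → 3 -5
PUSH 10 → 3 -5 10
ADD     → 3 5
SUB     → -2
DUP     → -2 -2
SUB     → 0
NEG     → 0
LOAD 2  → 0 9
ADD     → 9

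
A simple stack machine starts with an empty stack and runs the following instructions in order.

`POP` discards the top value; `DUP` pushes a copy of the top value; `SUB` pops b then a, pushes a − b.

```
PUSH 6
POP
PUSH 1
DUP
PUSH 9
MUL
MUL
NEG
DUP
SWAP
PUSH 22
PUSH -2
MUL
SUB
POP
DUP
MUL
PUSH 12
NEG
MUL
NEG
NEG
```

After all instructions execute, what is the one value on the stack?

PUSH 6  -> [6]
POP     -> []
PUSH 1  -> [1]
DUP     -> [1, 1]
PUSH 9  -> [1, 1, 9]
MUL     -> [1, 9]
MUL     -> [9]
NEG     -> [-9]
DUP     -> [-9, -9]
SWAP    -> [-9, -9]
PUSH 22 -> [-9, -9, 22]
PUSH -2 -> [-9, -9, 22, -2]
MUL     -> [-9, -9, -44]
SUB     -> [-9, 35]
POP     -> [-9]
DUP     -> [-9, -9]
MUL     -> [81]
PUSH 12 -> [81, 12]
NEG     -> [81, -12]
MUL     -> [-972]
NEG     -> [972]
NEG     -> [-972]

-972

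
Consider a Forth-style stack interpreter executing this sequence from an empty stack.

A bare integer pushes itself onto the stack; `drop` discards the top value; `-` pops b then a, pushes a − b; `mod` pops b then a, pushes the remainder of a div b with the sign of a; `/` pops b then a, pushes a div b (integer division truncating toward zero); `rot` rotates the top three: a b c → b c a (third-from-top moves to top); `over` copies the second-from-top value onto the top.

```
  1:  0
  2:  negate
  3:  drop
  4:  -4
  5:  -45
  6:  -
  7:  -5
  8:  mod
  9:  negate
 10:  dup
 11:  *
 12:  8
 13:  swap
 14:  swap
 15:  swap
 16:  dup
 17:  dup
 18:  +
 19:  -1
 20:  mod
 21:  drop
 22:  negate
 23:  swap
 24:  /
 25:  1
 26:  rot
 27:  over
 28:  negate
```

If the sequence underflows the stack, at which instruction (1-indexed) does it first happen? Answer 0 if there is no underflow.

0      -> 0
negate -> 0
drop   -> (empty)
-4     -> -4
-45    -> -4 -45
-      -> 41
-5     -> 41 -5
mod    -> 1
negate -> -1
dup    -> -1 -1
*      -> 1
8      -> 1 8
swap   -> 8 1
swap   -> 1 8
swap   -> 8 1
dup    -> 8 1 1
dup    -> 8 1 1 1
+      -> 8 1 2
-1     -> 8 1 2 -1
mod    -> 8 1 0
drop   -> 8 1
negate -> 8 -1
swap   -> -1 8
/      -> 0
1      -> 0 1
rot  — needs 3 operands, stack has 2 → underflow

26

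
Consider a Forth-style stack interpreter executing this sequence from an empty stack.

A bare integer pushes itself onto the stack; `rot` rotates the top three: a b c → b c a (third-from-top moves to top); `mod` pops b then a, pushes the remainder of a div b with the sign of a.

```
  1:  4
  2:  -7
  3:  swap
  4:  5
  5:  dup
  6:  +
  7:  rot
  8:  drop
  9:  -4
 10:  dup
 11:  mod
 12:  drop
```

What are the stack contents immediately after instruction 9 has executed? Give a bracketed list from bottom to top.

[4, 10, -4]

4    : 4
-7   : 4 -7
swap : -7 4
5    : -7 4 5
dup  : -7 4 5 5
+    : -7 4 10
rot  : 4 10 -7
drop : 4 10
-4   : 4 10 -4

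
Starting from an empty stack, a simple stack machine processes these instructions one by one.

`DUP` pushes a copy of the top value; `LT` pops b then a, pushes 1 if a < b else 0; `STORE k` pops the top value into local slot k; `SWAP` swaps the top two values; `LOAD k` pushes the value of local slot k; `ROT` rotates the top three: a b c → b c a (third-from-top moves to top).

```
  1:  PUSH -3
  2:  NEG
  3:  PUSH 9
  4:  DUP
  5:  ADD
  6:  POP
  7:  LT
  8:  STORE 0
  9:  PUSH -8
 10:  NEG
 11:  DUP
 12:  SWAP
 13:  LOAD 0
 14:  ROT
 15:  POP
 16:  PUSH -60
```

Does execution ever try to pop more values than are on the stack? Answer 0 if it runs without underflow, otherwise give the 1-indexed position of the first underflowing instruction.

7

PUSH -3 : [-3]
NEG     : [3]
PUSH 9  : [3, 9]
DUP     : [3, 9, 9]
ADD     : [3, 18]
POP     : [3]
LT  — needs 2 operands, stack has 1 → underflow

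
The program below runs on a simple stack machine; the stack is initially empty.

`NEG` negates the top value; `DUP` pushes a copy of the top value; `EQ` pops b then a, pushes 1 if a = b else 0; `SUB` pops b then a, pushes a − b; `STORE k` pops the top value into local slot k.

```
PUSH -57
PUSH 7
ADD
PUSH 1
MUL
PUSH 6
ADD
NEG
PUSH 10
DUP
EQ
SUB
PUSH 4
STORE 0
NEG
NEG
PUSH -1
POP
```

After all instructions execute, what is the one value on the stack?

PUSH -57 : -57
PUSH 7   : -57 7
ADD      : -50
PUSH 1   : -50 1
MUL      : -50
PUSH 6   : -50 6
ADD      : -44
NEG      : 44
PUSH 10  : 44 10
DUP      : 44 10 10
EQ       : 44 1
SUB      : 43
PUSH 4   : 43 4
STORE 0  : 43
NEG      : -43
NEG      : 43
PUSH -1  : 43 -1
POP      : 43

43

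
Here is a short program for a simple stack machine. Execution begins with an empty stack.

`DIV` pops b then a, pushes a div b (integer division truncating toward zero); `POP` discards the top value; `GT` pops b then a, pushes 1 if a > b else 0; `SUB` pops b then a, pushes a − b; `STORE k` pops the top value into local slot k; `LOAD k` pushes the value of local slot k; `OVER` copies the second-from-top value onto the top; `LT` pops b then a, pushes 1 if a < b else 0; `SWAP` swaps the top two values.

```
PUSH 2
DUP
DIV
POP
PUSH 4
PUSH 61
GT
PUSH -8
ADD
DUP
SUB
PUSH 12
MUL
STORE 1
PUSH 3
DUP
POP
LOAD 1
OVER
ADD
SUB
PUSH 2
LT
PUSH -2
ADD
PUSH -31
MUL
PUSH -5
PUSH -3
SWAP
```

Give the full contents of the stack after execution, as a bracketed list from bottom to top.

[31, -3, -5]

PUSH 2    2
DUP       2 2
DIV       1
POP       (empty)
PUSH 4    4
PUSH 61   4 61
GT        0
PUSH -8   0 -8
ADD       -8
DUP       -8 -8
SUB       0
PUSH 12   0 12
MUL       0
STORE 1   (empty)
PUSH 3    3
DUP       3 3
POP       3
LOAD 1    3 0
OVER      3 0 3
ADD       3 3
SUB       0
PUSH 2    0 2
LT        1
PUSH -2   1 -2
ADD       -1
PUSH -31  -1 -31
MUL       31
PUSH -5   31 -5
PUSH -3   31 -5 -3
SWAP      31 -3 -5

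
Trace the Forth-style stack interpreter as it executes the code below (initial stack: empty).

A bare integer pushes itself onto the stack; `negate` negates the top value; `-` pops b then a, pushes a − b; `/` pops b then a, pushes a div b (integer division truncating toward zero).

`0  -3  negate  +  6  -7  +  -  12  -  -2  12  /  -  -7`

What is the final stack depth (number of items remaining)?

0       0
-3      0 -3
negate  0 3
+       3
6       3 6
-7      3 6 -7
+       3 -1
-       4
12      4 12
-       -8
-2      -8 -2
12      -8 -2 12
/       -8 0
-       -8
-7      -8 -7

2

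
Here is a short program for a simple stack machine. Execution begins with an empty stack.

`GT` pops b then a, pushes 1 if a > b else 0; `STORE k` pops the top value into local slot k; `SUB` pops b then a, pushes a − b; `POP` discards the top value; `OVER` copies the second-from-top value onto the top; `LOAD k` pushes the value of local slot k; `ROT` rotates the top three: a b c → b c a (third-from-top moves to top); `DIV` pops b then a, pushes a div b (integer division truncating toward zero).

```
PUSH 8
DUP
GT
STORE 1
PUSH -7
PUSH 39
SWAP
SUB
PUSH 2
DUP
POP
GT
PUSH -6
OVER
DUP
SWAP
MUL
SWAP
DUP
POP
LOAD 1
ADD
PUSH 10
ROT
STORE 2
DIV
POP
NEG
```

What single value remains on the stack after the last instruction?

PUSH 8  : [8]
DUP     : [8, 8]
GT      : [0]
STORE 1 : []
PUSH -7 : [-7]
PUSH 39 : [-7, 39]
SWAP    : [39, -7]
SUB     : [46]
PUSH 2  : [46, 2]
DUP     : [46, 2, 2]
POP     : [46, 2]
GT      : [1]
PUSH -6 : [1, -6]
OVER    : [1, -6, 1]
DUP     : [1, -6, 1, 1]
SWAP    : [1, -6, 1, 1]
MUL     : [1, -6, 1]
SWAP    : [1, 1, -6]
DUP     : [1, 1, -6, -6]
POP     : [1, 1, -6]
LOAD 1  : [1, 1, -6, 0]
ADD     : [1, 1, -6]
PUSH 10 : [1, 1, -6, 10]
ROT     : [1, -6, 10, 1]
STORE 2 : [1, -6, 10]
DIV     : [1, 0]
POP     : [1]
NEG     : [-1]

-1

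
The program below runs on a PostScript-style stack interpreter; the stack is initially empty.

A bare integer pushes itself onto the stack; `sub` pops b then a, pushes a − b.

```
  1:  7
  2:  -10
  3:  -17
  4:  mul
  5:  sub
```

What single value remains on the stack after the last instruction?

-163

7   → [7]
-10 → [7, -10]
-17 → [7, -10, -17]
mul → [7, 170]
sub → [-163]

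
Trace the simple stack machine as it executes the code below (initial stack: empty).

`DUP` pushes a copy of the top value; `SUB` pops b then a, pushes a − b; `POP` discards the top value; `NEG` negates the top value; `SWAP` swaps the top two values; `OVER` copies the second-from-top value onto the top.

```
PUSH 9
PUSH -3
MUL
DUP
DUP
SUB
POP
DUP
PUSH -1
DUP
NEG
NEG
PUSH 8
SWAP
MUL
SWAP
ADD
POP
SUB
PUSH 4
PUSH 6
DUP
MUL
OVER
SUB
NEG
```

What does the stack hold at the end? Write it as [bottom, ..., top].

PUSH 9  -> 9
PUSH -3 -> 9 -3
MUL     -> -27
DUP     -> -27 -27
DUP     -> -27 -27 -27
SUB     -> -27 0
POP     -> -27
DUP     -> -27 -27
PUSH -1 -> -27 -27 -1
DUP     -> -27 -27 -1 -1
NEG     -> -27 -27 -1 1
NEG     -> -27 -27 -1 -1
PUSH 8  -> -27 -27 -1 -1 8
SWAP    -> -27 -27 -1 8 -1
MUL     -> -27 -27 -1 -8
SWAP    -> -27 -27 -8 -1
ADD     -> -27 -27 -9
POP     -> -27 -27
SUB     -> 0
PUSH 4  -> 0 4
PUSH 6  -> 0 4 6
DUP     -> 0 4 6 6
MUL     -> 0 4 36
OVER    -> 0 4 36 4
SUB     -> 0 4 32
NEG     -> 0 4 -32

[0, 4, -32]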